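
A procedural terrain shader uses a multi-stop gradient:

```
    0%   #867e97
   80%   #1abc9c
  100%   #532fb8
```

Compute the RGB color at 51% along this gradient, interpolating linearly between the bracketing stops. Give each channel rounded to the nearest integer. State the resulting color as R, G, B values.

51% lies between the 0% and 80% stops, so the local fraction is t = (51 − 0)/(80 − 0) = 51/80 ≈ 0.6375.
#867e97 → (134, 126, 151); #1abc9c → (26, 188, 156).
R = 134 + 0.6375 × (26 − 134) = 65.15 → 65
G = 126 + 0.6375 × (188 − 126) = 165.525 → 166
B = 151 + 0.6375 × (156 − 151) = 154.188 → 154

(65, 166, 154)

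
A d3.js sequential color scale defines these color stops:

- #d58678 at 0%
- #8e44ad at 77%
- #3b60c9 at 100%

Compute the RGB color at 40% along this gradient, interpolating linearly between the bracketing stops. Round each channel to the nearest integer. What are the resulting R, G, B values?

(176, 100, 148)

40% lies between the 0% and 77% stops, so the local fraction is t = (40 − 0)/(77 − 0) = 40/77 ≈ 0.5195.
#d58678 → (213, 134, 120); #8e44ad → (142, 68, 173).
R = 213 + 0.5195 × (142 − 213) = 176.115 → 176
G = 134 + 0.5195 × (68 − 134) = 99.713 → 100
B = 120 + 0.5195 × (173 − 120) = 147.534 → 148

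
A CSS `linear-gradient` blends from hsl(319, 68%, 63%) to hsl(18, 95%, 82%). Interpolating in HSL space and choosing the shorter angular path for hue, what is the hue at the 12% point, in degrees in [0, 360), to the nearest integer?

Hue: 18 − 319 = -301°, but |-301| > 180 so the shorter arc goes the other way: Δh = -301 + 360 = 59°.
H = 319 + 0.12 × (59) = 326.08 → 326°

326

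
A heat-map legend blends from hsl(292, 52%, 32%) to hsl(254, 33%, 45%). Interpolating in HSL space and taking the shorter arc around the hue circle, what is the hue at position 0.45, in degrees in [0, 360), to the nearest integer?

Hue arc: Δh = 254 − 292 = -38° (|Δh| ≤ 180, already the shorter path).
H = 292 + 0.45 × (-38) = 274.9 → 275°

275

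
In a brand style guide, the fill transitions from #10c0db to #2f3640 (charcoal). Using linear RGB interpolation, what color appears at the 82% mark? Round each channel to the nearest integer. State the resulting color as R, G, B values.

#10c0db → (16, 192, 219); #2f3640 → (47, 54, 64).
82% corresponds to t = 0.82.
R = 16 + 0.82 × (47 − 16) = 16 + 0.82 × 31 = 41.42 → 41
G = 192 + 0.82 × (54 − 192) = 192 + 0.82 × -138 = 78.84 → 79
B = 219 + 0.82 × (64 − 219) = 219 + 0.82 × -155 = 91.9 → 92

(41, 79, 92)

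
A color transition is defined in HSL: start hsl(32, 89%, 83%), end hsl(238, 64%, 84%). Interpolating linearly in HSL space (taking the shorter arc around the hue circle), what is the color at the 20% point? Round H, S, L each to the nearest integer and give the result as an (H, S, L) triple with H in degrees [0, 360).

Hue: 238 − 32 = 206°, but |206| > 180 so the shorter arc goes the other way: Δh = 206 − 360 = -154°.
H = 32 + 0.2 × (-154) = 1.2 → 1°
S = 89 + 0.2 × (64 − 89) = 84 → 84%
L = 83 + 0.2 × (84 − 83) = 83.2 → 83%

(1, 84, 83)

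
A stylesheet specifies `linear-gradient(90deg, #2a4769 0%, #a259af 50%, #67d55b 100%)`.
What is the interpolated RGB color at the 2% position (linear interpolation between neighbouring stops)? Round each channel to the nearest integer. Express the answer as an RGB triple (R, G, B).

(47, 72, 108)

2% lies between the 0% and 50% stops, so the local fraction is t = (2 − 0)/(50 − 0) = 2/50 ≈ 0.04.
#2a4769 → (42, 71, 105); #a259af → (162, 89, 175).
R = 42 + 0.04 × (162 − 42) = 46.8 → 47
G = 71 + 0.04 × (89 − 71) = 71.72 → 72
B = 105 + 0.04 × (175 − 105) = 107.8 → 108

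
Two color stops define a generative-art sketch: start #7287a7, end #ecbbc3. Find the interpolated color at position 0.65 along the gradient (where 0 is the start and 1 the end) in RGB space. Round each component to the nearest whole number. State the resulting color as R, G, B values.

(193, 169, 185)

#7287a7 → (114, 135, 167); #ecbbc3 → (236, 187, 195).
R = 114 + 0.65 × (236 − 114) = 114 + 0.65 × 122 = 193.3 → 193
G = 135 + 0.65 × (187 − 135) = 135 + 0.65 × 52 = 168.8 → 169
B = 167 + 0.65 × (195 − 167) = 167 + 0.65 × 28 = 185.2 → 185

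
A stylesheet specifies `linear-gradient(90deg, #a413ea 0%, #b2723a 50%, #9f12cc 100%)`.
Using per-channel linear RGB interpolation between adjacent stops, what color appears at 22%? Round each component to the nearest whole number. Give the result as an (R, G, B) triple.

22% lies between the 0% and 50% stops, so the local fraction is t = (22 − 0)/(50 − 0) = 22/50 ≈ 0.44.
#a413ea → (164, 19, 234); #b2723a → (178, 114, 58).
R = 164 + 0.44 × (178 − 164) = 170.16 → 170
G = 19 + 0.44 × (114 − 19) = 60.8 → 61
B = 234 + 0.44 × (58 − 234) = 156.56 → 157

(170, 61, 157)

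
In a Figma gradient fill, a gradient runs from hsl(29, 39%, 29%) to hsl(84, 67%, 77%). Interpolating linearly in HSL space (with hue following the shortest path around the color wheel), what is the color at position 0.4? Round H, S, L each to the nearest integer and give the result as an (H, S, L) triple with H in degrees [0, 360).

Hue arc: Δh = 84 − 29 = 55° (|Δh| ≤ 180, already the shorter path).
H = 29 + 0.4 × (55) = 51 → 51°
S = 39 + 0.4 × (67 − 39) = 50.2 → 50%
L = 29 + 0.4 × (77 − 29) = 48.2 → 48%

(51, 50, 48)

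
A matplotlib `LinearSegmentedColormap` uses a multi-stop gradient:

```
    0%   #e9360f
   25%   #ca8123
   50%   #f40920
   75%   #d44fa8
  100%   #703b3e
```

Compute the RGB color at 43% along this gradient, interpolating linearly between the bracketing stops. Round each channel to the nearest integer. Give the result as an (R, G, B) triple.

(232, 43, 33)

43% lies between the 25% and 50% stops, so the local fraction is t = (43 − 25)/(50 − 25) = 18/25 ≈ 0.72.
#ca8123 → (202, 129, 35); #f40920 → (244, 9, 32).
R = 202 + 0.72 × (244 − 202) = 232.24 → 232
G = 129 + 0.72 × (9 − 129) = 42.6 → 43
B = 35 + 0.72 × (32 − 35) = 32.84 → 33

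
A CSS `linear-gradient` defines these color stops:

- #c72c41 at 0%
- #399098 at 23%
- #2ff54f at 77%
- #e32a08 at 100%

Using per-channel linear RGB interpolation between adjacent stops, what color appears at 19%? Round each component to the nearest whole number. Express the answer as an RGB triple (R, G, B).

19% lies between the 0% and 23% stops, so the local fraction is t = (19 − 0)/(23 − 0) = 19/23 ≈ 0.8261.
#c72c41 → (199, 44, 65); #399098 → (57, 144, 152).
R = 199 + 0.8261 × (57 − 199) = 81.694 → 82
G = 44 + 0.8261 × (144 − 44) = 126.61 → 127
B = 65 + 0.8261 × (152 − 65) = 136.871 → 137

(82, 127, 137)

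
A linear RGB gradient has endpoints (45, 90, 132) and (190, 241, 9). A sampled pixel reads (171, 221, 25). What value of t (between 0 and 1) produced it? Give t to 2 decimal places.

Invert the lerp on the G channel (largest span, 151): t = (221 − 90) / (241 − 90) = 131/151 = 0.86755.
Check on R: (171 − 45)/(190 − 45) = 0.869 ✓

0.87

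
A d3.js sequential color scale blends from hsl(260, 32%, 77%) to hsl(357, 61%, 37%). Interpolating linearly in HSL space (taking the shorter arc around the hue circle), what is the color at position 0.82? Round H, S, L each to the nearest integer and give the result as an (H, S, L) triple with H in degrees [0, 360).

Hue arc: Δh = 357 − 260 = 97° (|Δh| ≤ 180, already the shorter path).
H = 260 + 0.82 × (97) = 339.54 → 340°
S = 32 + 0.82 × (61 − 32) = 55.78 → 56%
L = 77 + 0.82 × (37 − 77) = 44.2 → 44%

(340, 56, 44)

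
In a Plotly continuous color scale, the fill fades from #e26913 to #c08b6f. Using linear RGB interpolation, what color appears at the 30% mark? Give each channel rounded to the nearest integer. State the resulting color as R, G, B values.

#e26913 → (226, 105, 19); #c08b6f → (192, 139, 111).
30% corresponds to t = 0.3.
R = 226 + 0.3 × (192 − 226) = 226 + 0.3 × -34 = 215.8 → 216
G = 105 + 0.3 × (139 − 105) = 105 + 0.3 × 34 = 115.2 → 115
B = 19 + 0.3 × (111 − 19) = 19 + 0.3 × 92 = 46.6 → 47
So the blended color is (216, 115, 47), about #d8732f.

(216, 115, 47)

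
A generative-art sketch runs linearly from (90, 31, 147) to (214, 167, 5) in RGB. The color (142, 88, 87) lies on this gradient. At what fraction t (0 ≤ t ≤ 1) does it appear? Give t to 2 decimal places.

0.42

Invert the lerp on the B channel (largest span, 142): t = (87 − 147) / (5 − 147) = -60/-142 = 0.42254.
Check on R: (142 − 90)/(214 − 90) = 0.4194 ✓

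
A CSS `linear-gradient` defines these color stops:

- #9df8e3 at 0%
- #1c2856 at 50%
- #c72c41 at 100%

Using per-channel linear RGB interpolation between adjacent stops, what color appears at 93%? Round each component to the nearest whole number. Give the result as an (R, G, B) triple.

93% lies between the 50% and 100% stops, so the local fraction is t = (93 − 50)/(100 − 50) = 43/50 ≈ 0.86.
#1c2856 → (28, 40, 86); #c72c41 → (199, 44, 65).
R = 28 + 0.86 × (199 − 28) = 175.06 → 175
G = 40 + 0.86 × (44 − 40) = 43.44 → 43
B = 86 + 0.86 × (65 − 86) = 67.94 → 68

(175, 43, 68)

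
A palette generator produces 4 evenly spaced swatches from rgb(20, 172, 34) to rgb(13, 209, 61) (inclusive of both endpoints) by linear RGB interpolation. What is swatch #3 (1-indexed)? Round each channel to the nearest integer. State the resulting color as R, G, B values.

With 4 swatches and endpoints inclusive, swatch 3 sits at t = (3 − 1)/(4 − 1) = 2/3 ≈ 0.6667.
R = 20 + 0.6667 × (13 − 20) = 15.333 → 15
G = 172 + 0.6667 × (209 − 172) = 196.668 → 197
B = 34 + 0.6667 × (61 − 34) = 52.001 → 52

(15, 197, 52)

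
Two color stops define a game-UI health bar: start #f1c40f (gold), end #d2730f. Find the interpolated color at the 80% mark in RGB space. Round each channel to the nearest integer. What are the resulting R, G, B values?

(216, 131, 15)

#f1c40f → (241, 196, 15); #d2730f → (210, 115, 15).
80% corresponds to t = 0.8.
R = 241 + 0.8 × (210 − 241) = 241 + 0.8 × -31 = 216.2 → 216
G = 196 + 0.8 × (115 − 196) = 196 + 0.8 × -81 = 131.2 → 131
B = 15 + 0.8 × (15 − 15) = 15 + 0.8 × 0 = 15 → 15
So the blended color is (216, 131, 15), about #d8830f.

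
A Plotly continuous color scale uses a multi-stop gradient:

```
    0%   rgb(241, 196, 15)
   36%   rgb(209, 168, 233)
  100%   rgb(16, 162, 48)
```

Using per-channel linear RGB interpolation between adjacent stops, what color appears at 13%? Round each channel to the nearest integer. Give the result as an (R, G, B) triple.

13% lies between the 0% and 36% stops, so the local fraction is t = (13 − 0)/(36 − 0) = 13/36 ≈ 0.3611.
R = 241 + 0.3611 × (209 − 241) = 229.445 → 229
G = 196 + 0.3611 × (168 − 196) = 185.889 → 186
B = 15 + 0.3611 × (233 − 15) = 93.72 → 94

(229, 186, 94)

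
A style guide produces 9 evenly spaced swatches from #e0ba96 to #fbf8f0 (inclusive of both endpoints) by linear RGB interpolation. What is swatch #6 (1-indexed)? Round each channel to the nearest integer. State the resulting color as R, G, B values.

(241, 225, 206)

With 9 swatches and endpoints inclusive, swatch 6 sits at t = (6 − 1)/(9 − 1) = 5/8 ≈ 0.625.
#e0ba96 → (224, 186, 150); #fbf8f0 → (251, 248, 240).
R = 224 + 0.625 × (251 − 224) = 240.875 → 241
G = 186 + 0.625 × (248 − 186) = 224.75 → 225
B = 150 + 0.625 × (240 − 150) = 206.25 → 206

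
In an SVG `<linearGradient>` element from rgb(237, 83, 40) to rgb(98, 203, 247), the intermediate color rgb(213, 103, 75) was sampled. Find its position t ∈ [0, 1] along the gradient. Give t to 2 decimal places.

0.17

Invert the lerp on the B channel (largest span, 207): t = (75 − 40) / (247 − 40) = 35/207 = 0.16908.
Check on R: (213 − 237)/(98 − 237) = 0.1727 ✓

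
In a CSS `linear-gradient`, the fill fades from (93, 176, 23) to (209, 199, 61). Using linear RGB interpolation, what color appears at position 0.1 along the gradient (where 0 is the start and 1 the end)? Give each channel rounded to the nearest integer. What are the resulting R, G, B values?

(105, 178, 27)

R = 93 + 0.1 × (209 − 93) = 93 + 0.1 × 116 = 104.6 → 105
G = 176 + 0.1 × (199 − 176) = 176 + 0.1 × 23 = 178.3 → 178
B = 23 + 0.1 × (61 − 23) = 23 + 0.1 × 38 = 26.8 → 27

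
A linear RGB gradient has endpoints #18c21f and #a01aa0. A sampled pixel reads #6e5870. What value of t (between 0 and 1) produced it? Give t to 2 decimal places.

0.63

Invert the lerp on the G channel (largest span, 168): t = (88 − 194) / (26 − 194) = -106/-168 = 0.63095.
Check on R: (110 − 24)/(160 − 24) = 0.6324 ✓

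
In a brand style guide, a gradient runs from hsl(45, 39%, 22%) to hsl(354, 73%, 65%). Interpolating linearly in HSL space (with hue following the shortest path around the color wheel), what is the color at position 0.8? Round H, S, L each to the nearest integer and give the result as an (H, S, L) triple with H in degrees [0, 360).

(4, 66, 56)

Hue: 354 − 45 = 309°, but |309| > 180 so the shorter arc goes the other way: Δh = 309 − 360 = -51°.
H = 45 + 0.8 × (-51) = 4.2 → 4°
S = 39 + 0.8 × (73 − 39) = 66.2 → 66%
L = 22 + 0.8 × (65 − 22) = 56.4 → 56%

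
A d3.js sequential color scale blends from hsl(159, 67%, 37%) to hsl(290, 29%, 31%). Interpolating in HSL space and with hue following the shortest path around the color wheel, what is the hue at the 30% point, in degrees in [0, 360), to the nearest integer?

Hue arc: Δh = 290 − 159 = 131° (|Δh| ≤ 180, already the shorter path).
H = 159 + 0.3 × (131) = 198.3 → 198°

198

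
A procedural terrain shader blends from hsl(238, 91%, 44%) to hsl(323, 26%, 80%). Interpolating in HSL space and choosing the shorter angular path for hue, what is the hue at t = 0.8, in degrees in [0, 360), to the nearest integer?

Hue arc: Δh = 323 − 238 = 85° (|Δh| ≤ 180, already the shorter path).
H = 238 + 0.8 × (85) = 306 → 306°

306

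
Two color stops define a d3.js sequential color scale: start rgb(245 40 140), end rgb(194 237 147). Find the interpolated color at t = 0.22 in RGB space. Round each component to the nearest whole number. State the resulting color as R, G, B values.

R = 245 + 0.22 × (194 − 245) = 245 + 0.22 × -51 = 233.78 → 234
G = 40 + 0.22 × (237 − 40) = 40 + 0.22 × 197 = 83.34 → 83
B = 140 + 0.22 × (147 − 140) = 140 + 0.22 × 7 = 141.54 → 142
So the blended color is (234, 83, 142), about #ea538e.

(234, 83, 142)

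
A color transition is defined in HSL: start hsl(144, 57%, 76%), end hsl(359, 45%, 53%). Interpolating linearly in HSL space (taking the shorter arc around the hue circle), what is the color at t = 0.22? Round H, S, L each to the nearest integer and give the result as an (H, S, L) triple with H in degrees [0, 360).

Hue: 359 − 144 = 215°, but |215| > 180 so the shorter arc goes the other way: Δh = 215 − 360 = -145°.
H = 144 + 0.22 × (-145) = 112.1 → 112°
S = 57 + 0.22 × (45 − 57) = 54.36 → 54%
L = 76 + 0.22 × (53 − 76) = 70.94 → 71%

(112, 54, 71)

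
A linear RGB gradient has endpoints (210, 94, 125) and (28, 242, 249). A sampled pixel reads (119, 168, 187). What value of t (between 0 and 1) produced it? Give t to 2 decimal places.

0.50

Invert the lerp on the R channel (largest span, 182): t = (119 − 210) / (28 − 210) = -91/-182 = 0.5.
Check on G: (168 − 94)/(242 − 94) = 0.5 ✓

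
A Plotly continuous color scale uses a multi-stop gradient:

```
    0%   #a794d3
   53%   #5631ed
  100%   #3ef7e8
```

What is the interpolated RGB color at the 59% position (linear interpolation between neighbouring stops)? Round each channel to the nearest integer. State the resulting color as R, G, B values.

(83, 74, 236)

59% lies between the 53% and 100% stops, so the local fraction is t = (59 − 53)/(100 − 53) = 6/47 ≈ 0.1277.
#5631ed → (86, 49, 237); #3ef7e8 → (62, 247, 232).
R = 86 + 0.1277 × (62 − 86) = 82.935 → 83
G = 49 + 0.1277 × (247 − 49) = 74.285 → 74
B = 237 + 0.1277 × (232 − 237) = 236.362 → 236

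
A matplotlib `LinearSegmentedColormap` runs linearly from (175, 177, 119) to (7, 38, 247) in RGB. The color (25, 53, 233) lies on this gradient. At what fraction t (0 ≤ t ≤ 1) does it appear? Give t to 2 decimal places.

0.89

Invert the lerp on the R channel (largest span, 168): t = (25 − 175) / (7 − 175) = -150/-168 = 0.89286.
Check on G: (53 − 177)/(38 − 177) = 0.8921 ✓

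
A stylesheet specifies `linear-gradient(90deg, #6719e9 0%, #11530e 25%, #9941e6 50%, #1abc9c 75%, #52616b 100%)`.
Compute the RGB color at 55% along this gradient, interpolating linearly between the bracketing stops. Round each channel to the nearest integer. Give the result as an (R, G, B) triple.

(128, 90, 215)

55% lies between the 50% and 75% stops, so the local fraction is t = (55 − 50)/(75 − 50) = 5/25 ≈ 0.2.
#9941e6 → (153, 65, 230); #1abc9c → (26, 188, 156).
R = 153 + 0.2 × (26 − 153) = 127.6 → 128
G = 65 + 0.2 × (188 − 65) = 89.6 → 90
B = 230 + 0.2 × (156 − 230) = 215.2 → 215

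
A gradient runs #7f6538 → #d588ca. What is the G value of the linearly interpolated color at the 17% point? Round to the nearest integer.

G₁ = 101 (from #7f6538), G₂ = 136 (from #d588ca).
G = 101 + 0.17 × (136 − 101) = 106.95 → 107

107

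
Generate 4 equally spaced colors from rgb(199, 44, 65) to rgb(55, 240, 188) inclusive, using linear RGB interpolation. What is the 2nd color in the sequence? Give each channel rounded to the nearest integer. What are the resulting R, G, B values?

(151, 109, 106)

With 4 swatches and endpoints inclusive, swatch 2 sits at t = (2 − 1)/(4 − 1) = 1/3 ≈ 0.3333.
R = 199 + 0.3333 × (55 − 199) = 151.005 → 151
G = 44 + 0.3333 × (240 − 44) = 109.327 → 109
B = 65 + 0.3333 × (188 − 65) = 105.996 → 106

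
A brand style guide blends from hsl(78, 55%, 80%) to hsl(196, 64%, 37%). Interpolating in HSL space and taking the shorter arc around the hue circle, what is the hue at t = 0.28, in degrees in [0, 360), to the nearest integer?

Hue arc: Δh = 196 − 78 = 118° (|Δh| ≤ 180, already the shorter path).
H = 78 + 0.28 × (118) = 111.04 → 111°

111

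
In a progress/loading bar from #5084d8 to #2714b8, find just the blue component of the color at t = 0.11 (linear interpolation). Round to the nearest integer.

B₁ = 216 (from #5084d8), B₂ = 184 (from #2714b8).
B = 216 + 0.11 × (184 − 216) = 212.48 → 212

212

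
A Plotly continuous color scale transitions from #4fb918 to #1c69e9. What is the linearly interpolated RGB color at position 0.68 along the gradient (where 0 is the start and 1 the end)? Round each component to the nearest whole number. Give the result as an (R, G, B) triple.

#4fb918 → (79, 185, 24); #1c69e9 → (28, 105, 233).
R = 79 + 0.68 × (28 − 79) = 79 + 0.68 × -51 = 44.32 → 44
G = 185 + 0.68 × (105 − 185) = 185 + 0.68 × -80 = 130.6 → 131
B = 24 + 0.68 × (233 − 24) = 24 + 0.68 × 209 = 166.12 → 166
So the blended color is (44, 131, 166), about #2c83a6.

(44, 131, 166)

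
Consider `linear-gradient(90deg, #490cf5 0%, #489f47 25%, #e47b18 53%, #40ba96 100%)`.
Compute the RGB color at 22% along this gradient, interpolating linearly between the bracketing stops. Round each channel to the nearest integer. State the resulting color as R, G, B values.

22% lies between the 0% and 25% stops, so the local fraction is t = (22 − 0)/(25 − 0) = 22/25 ≈ 0.88.
#490cf5 → (73, 12, 245); #489f47 → (72, 159, 71).
R = 73 + 0.88 × (72 − 73) = 72.12 → 72
G = 12 + 0.88 × (159 − 12) = 141.36 → 141
B = 245 + 0.88 × (71 − 245) = 91.88 → 92

(72, 141, 92)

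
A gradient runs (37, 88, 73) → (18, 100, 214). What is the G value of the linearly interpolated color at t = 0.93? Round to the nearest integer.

G = 88 + 0.93 × (100 − 88) = 99.16 → 99

99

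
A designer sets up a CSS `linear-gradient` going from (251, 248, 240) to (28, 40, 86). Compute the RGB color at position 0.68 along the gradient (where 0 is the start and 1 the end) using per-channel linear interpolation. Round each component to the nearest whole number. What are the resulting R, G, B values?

R = 251 + 0.68 × (28 − 251) = 251 + 0.68 × -223 = 99.36 → 99
G = 248 + 0.68 × (40 − 248) = 248 + 0.68 × -208 = 106.56 → 107
B = 240 + 0.68 × (86 − 240) = 240 + 0.68 × -154 = 135.28 → 135

(99, 107, 135)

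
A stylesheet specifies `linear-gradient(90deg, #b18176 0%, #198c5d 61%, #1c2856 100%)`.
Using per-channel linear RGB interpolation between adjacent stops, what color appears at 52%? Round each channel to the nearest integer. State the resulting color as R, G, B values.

52% lies between the 0% and 61% stops, so the local fraction is t = (52 − 0)/(61 − 0) = 52/61 ≈ 0.8525.
#b18176 → (177, 129, 118); #198c5d → (25, 140, 93).
R = 177 + 0.8525 × (25 − 177) = 47.42 → 47
G = 129 + 0.8525 × (140 − 129) = 138.377 → 138
B = 118 + 0.8525 × (93 − 118) = 96.688 → 97

(47, 138, 97)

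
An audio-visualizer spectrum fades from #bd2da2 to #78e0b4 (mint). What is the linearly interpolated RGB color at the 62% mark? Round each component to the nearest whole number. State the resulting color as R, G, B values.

#bd2da2 → (189, 45, 162); #78e0b4 → (120, 224, 180).
62% corresponds to t = 0.62.
R = 189 + 0.62 × (120 − 189) = 189 + 0.62 × -69 = 146.22 → 146
G = 45 + 0.62 × (224 − 45) = 45 + 0.62 × 179 = 155.98 → 156
B = 162 + 0.62 × (180 − 162) = 162 + 0.62 × 18 = 173.16 → 173
So the blended color is (146, 156, 173), about #929cad.

(146, 156, 173)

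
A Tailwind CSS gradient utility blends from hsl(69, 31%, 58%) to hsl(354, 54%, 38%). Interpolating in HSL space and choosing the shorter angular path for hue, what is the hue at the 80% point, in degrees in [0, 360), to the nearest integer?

9

Hue: 354 − 69 = 285°, but |285| > 180 so the shorter arc goes the other way: Δh = 285 − 360 = -75°.
H = 69 + 0.8 × (-75) = 9 → 9°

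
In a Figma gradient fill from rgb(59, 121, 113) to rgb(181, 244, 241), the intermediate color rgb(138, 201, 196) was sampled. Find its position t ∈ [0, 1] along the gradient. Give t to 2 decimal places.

0.65

Invert the lerp on the B channel (largest span, 128): t = (196 − 113) / (241 − 113) = 83/128 = 0.64844.
Check on R: (138 − 59)/(181 − 59) = 0.6475 ✓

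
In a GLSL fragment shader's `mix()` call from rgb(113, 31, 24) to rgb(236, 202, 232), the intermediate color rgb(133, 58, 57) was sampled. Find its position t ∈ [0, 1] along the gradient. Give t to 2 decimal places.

0.16

Invert the lerp on the B channel (largest span, 208): t = (57 − 24) / (232 − 24) = 33/208 = 0.15865.
Check on R: (133 − 113)/(236 − 113) = 0.1626 ✓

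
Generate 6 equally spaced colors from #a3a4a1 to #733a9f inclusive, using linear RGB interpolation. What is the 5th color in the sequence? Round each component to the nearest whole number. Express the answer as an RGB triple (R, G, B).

(125, 79, 159)

With 6 swatches and endpoints inclusive, swatch 5 sits at t = (5 − 1)/(6 − 1) = 4/5 ≈ 0.8.
#a3a4a1 → (163, 164, 161); #733a9f → (115, 58, 159).
R = 163 + 0.8 × (115 − 163) = 124.6 → 125
G = 164 + 0.8 × (58 − 164) = 79.2 → 79
B = 161 + 0.8 × (159 − 161) = 159.4 → 159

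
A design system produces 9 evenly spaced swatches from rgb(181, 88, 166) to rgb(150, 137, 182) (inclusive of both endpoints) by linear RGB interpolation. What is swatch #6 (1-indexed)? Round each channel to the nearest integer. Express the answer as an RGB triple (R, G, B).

(162, 119, 176)

With 9 swatches and endpoints inclusive, swatch 6 sits at t = (6 − 1)/(9 − 1) = 5/8 ≈ 0.625.
R = 181 + 0.625 × (150 − 181) = 161.625 → 162
G = 88 + 0.625 × (137 − 88) = 118.625 → 119
B = 166 + 0.625 × (182 − 166) = 176 → 176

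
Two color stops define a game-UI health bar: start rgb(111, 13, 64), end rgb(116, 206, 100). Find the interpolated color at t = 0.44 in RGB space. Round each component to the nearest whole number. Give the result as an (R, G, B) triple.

(113, 98, 80)

R = 111 + 0.44 × (116 − 111) = 111 + 0.44 × 5 = 113.2 → 113
G = 13 + 0.44 × (206 − 13) = 13 + 0.44 × 193 = 97.92 → 98
B = 64 + 0.44 × (100 − 64) = 64 + 0.44 × 36 = 79.84 → 80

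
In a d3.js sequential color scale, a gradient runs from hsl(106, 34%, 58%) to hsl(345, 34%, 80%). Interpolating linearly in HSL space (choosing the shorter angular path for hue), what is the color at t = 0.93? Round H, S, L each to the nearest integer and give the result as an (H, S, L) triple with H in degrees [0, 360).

(353, 34, 78)

Hue: 345 − 106 = 239°, but |239| > 180 so the shorter arc goes the other way: Δh = 239 − 360 = -121°.
H = 106 + 0.93 × (-121) = -6.53 → -7 → -7 mod 360 = 353°
S = 34 + 0.93 × (34 − 34) = 34 → 34%
L = 58 + 0.93 × (80 − 58) = 78.46 → 78%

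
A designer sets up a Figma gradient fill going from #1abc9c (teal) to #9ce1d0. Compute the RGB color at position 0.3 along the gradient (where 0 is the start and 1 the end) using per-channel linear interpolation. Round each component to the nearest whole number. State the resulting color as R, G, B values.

(65, 199, 172)

#1abc9c → (26, 188, 156); #9ce1d0 → (156, 225, 208).
R = 26 + 0.3 × (156 − 26) = 26 + 0.3 × 130 = 65 → 65
G = 188 + 0.3 × (225 − 188) = 188 + 0.3 × 37 = 199.1 → 199
B = 156 + 0.3 × (208 − 156) = 156 + 0.3 × 52 = 171.6 → 172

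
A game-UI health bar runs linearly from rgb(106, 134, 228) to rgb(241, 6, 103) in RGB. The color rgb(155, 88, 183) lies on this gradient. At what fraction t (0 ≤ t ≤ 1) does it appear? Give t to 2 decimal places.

0.36

Invert the lerp on the R channel (largest span, 135): t = (155 − 106) / (241 − 106) = 49/135 = 0.36296.
Check on G: (88 − 134)/(6 − 134) = 0.3594 ✓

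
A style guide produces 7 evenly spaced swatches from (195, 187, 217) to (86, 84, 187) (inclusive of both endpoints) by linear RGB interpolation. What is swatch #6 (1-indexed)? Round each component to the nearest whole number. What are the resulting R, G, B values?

With 7 swatches and endpoints inclusive, swatch 6 sits at t = (6 − 1)/(7 − 1) = 5/6 ≈ 0.8333.
R = 195 + 0.8333 × (86 − 195) = 104.17 → 104
G = 187 + 0.8333 × (84 − 187) = 101.17 → 101
B = 217 + 0.8333 × (187 − 217) = 192.001 → 192

(104, 101, 192)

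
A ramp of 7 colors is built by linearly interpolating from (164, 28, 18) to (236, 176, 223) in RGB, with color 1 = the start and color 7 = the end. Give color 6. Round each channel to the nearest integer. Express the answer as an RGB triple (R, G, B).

With 7 swatches and endpoints inclusive, swatch 6 sits at t = (6 − 1)/(7 − 1) = 5/6 ≈ 0.8333.
R = 164 + 0.8333 × (236 − 164) = 223.998 → 224
G = 28 + 0.8333 × (176 − 28) = 151.328 → 151
B = 18 + 0.8333 × (223 − 18) = 188.827 → 189

(224, 151, 189)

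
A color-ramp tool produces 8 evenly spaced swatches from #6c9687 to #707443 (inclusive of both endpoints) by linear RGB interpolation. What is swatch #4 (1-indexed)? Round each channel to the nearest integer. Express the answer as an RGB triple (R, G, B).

(110, 135, 106)

With 8 swatches and endpoints inclusive, swatch 4 sits at t = (4 − 1)/(8 − 1) = 3/7 ≈ 0.4286.
#6c9687 → (108, 150, 135); #707443 → (112, 116, 67).
R = 108 + 0.4286 × (112 − 108) = 109.714 → 110
G = 150 + 0.4286 × (116 − 150) = 135.428 → 135
B = 135 + 0.4286 × (67 − 135) = 105.855 → 106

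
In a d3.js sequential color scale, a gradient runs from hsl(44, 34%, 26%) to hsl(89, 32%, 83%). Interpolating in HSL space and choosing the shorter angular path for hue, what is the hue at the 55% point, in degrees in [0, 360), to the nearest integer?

Hue arc: Δh = 89 − 44 = 45° (|Δh| ≤ 180, already the shorter path).
H = 44 + 0.55 × (45) = 68.75 → 69°

69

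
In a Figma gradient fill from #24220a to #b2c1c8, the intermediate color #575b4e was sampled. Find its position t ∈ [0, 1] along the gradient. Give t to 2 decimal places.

Invert the lerp on the B channel (largest span, 190): t = (78 − 10) / (200 − 10) = 68/190 = 0.35789.
Check on R: (87 − 36)/(178 − 36) = 0.3592 ✓

0.36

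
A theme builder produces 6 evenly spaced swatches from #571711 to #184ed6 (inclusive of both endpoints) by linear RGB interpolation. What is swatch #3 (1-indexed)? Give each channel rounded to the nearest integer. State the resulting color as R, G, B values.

(62, 45, 96)

With 6 swatches and endpoints inclusive, swatch 3 sits at t = (3 − 1)/(6 − 1) = 2/5 ≈ 0.4.
#571711 → (87, 23, 17); #184ed6 → (24, 78, 214).
R = 87 + 0.4 × (24 − 87) = 61.8 → 62
G = 23 + 0.4 × (78 − 23) = 45 → 45
B = 17 + 0.4 × (214 − 17) = 95.8 → 96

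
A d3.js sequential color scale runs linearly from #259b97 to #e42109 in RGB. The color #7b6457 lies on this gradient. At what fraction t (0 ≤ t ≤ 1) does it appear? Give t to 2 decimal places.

Invert the lerp on the R channel (largest span, 191): t = (123 − 37) / (228 − 37) = 86/191 = 0.45026.
Check on G: (100 − 155)/(33 − 155) = 0.4508 ✓

0.45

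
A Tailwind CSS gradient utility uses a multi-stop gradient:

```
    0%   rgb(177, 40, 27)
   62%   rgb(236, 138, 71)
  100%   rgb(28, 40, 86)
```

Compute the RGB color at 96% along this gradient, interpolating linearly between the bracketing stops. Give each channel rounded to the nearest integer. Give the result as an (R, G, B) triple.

(50, 50, 84)

96% lies between the 62% and 100% stops, so the local fraction is t = (96 − 62)/(100 − 62) = 34/38 ≈ 0.8947.
R = 236 + 0.8947 × (28 − 236) = 49.902 → 50
G = 138 + 0.8947 × (40 − 138) = 50.319 → 50
B = 71 + 0.8947 × (86 − 71) = 84.421 → 84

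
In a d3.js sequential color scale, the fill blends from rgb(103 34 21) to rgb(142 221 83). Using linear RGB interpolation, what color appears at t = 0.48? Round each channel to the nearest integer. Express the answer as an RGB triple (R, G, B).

R = 103 + 0.48 × (142 − 103) = 103 + 0.48 × 39 = 121.72 → 122
G = 34 + 0.48 × (221 − 34) = 34 + 0.48 × 187 = 123.76 → 124
B = 21 + 0.48 × (83 − 21) = 21 + 0.48 × 62 = 50.76 → 51

(122, 124, 51)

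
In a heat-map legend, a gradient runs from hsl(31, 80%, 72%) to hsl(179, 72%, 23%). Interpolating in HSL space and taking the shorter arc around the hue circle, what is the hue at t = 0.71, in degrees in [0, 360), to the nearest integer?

136

Hue arc: Δh = 179 − 31 = 148° (|Δh| ≤ 180, already the shorter path).
H = 31 + 0.71 × (148) = 136.08 → 136°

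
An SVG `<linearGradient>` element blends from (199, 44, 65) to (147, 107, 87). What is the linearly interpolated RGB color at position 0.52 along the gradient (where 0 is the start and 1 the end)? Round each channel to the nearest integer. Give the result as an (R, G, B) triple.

(172, 77, 76)

R = 199 + 0.52 × (147 − 199) = 199 + 0.52 × -52 = 171.96 → 172
G = 44 + 0.52 × (107 − 44) = 44 + 0.52 × 63 = 76.76 → 77
B = 65 + 0.52 × (87 − 65) = 65 + 0.52 × 22 = 76.44 → 76
So the blended color is (172, 77, 76), about #ac4d4c.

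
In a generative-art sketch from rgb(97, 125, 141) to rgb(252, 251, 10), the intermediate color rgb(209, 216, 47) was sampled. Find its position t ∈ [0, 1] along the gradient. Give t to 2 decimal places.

Invert the lerp on the R channel (largest span, 155): t = (209 − 97) / (252 − 97) = 112/155 = 0.72258.
Check on G: (216 − 125)/(251 − 125) = 0.7222 ✓

0.72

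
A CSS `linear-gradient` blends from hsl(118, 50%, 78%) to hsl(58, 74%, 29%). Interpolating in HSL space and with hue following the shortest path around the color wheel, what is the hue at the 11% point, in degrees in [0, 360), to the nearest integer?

111

Hue arc: Δh = 58 − 118 = -60° (|Δh| ≤ 180, already the shorter path).
H = 118 + 0.11 × (-60) = 111.4 → 111°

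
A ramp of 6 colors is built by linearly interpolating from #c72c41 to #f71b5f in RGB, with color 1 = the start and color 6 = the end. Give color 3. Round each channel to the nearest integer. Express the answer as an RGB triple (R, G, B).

With 6 swatches and endpoints inclusive, swatch 3 sits at t = (3 − 1)/(6 − 1) = 2/5 ≈ 0.4.
#c72c41 → (199, 44, 65); #f71b5f → (247, 27, 95).
R = 199 + 0.4 × (247 − 199) = 218.2 → 218
G = 44 + 0.4 × (27 − 44) = 37.2 → 37
B = 65 + 0.4 × (95 − 65) = 77 → 77

(218, 37, 77)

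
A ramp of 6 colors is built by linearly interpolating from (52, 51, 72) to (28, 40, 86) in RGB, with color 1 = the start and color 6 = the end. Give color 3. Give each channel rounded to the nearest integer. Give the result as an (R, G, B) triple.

With 6 swatches and endpoints inclusive, swatch 3 sits at t = (3 − 1)/(6 − 1) = 2/5 ≈ 0.4.
R = 52 + 0.4 × (28 − 52) = 42.4 → 42
G = 51 + 0.4 × (40 − 51) = 46.6 → 47
B = 72 + 0.4 × (86 − 72) = 77.6 → 78

(42, 47, 78)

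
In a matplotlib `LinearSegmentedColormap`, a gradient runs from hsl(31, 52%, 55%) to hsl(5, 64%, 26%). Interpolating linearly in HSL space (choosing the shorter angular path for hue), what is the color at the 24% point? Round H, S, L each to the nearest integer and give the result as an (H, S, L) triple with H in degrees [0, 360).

Hue arc: Δh = 5 − 31 = -26° (|Δh| ≤ 180, already the shorter path).
H = 31 + 0.24 × (-26) = 24.76 → 25°
S = 52 + 0.24 × (64 − 52) = 54.88 → 55%
L = 55 + 0.24 × (26 − 55) = 48.04 → 48%

(25, 55, 48)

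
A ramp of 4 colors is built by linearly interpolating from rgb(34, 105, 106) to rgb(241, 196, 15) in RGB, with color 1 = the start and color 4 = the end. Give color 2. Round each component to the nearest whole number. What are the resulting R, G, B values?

With 4 swatches and endpoints inclusive, swatch 2 sits at t = (2 − 1)/(4 − 1) = 1/3 ≈ 0.3333.
R = 34 + 0.3333 × (241 − 34) = 102.993 → 103
G = 105 + 0.3333 × (196 − 105) = 135.33 → 135
B = 106 + 0.3333 × (15 − 106) = 75.67 → 76

(103, 135, 76)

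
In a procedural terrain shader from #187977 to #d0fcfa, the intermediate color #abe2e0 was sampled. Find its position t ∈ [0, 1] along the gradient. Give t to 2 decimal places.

Invert the lerp on the R channel (largest span, 184): t = (171 − 24) / (208 − 24) = 147/184 = 0.79891.
Check on G: (226 − 121)/(252 − 121) = 0.8015 ✓

0.80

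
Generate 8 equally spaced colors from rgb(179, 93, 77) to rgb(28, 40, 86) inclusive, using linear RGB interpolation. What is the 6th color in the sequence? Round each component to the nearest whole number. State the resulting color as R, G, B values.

(71, 55, 83)

With 8 swatches and endpoints inclusive, swatch 6 sits at t = (6 − 1)/(8 − 1) = 5/7 ≈ 0.7143.
R = 179 + 0.7143 × (28 − 179) = 71.141 → 71
G = 93 + 0.7143 × (40 − 93) = 55.142 → 55
B = 77 + 0.7143 × (86 − 77) = 83.429 → 83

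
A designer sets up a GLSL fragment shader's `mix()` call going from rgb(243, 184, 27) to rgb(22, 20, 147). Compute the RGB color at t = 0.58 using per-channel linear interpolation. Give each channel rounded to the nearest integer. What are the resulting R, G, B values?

(115, 89, 97)

R = 243 + 0.58 × (22 − 243) = 243 + 0.58 × -221 = 114.82 → 115
G = 184 + 0.58 × (20 − 184) = 184 + 0.58 × -164 = 88.88 → 89
B = 27 + 0.58 × (147 − 27) = 27 + 0.58 × 120 = 96.6 → 97
So the blended color is (115, 89, 97), about #735961.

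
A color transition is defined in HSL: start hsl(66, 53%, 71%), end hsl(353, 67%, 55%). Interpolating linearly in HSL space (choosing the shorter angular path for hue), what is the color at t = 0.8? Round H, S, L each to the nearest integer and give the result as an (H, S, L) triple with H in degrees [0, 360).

Hue: 353 − 66 = 287°, but |287| > 180 so the shorter arc goes the other way: Δh = 287 − 360 = -73°.
H = 66 + 0.8 × (-73) = 7.6 → 8°
S = 53 + 0.8 × (67 − 53) = 64.2 → 64%
L = 71 + 0.8 × (55 − 71) = 58.2 → 58%

(8, 64, 58)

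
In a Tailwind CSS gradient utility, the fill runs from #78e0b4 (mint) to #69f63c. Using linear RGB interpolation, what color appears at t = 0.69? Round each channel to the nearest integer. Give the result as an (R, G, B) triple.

(110, 239, 97)

#78e0b4 → (120, 224, 180); #69f63c → (105, 246, 60).
R = 120 + 0.69 × (105 − 120) = 120 + 0.69 × -15 = 109.65 → 110
G = 224 + 0.69 × (246 − 224) = 224 + 0.69 × 22 = 239.18 → 239
B = 180 + 0.69 × (60 − 180) = 180 + 0.69 × -120 = 97.2 → 97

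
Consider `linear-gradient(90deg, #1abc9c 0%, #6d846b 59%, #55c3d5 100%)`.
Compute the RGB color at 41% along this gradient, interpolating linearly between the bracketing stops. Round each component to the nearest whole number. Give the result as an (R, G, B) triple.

(84, 149, 122)

41% lies between the 0% and 59% stops, so the local fraction is t = (41 − 0)/(59 − 0) = 41/59 ≈ 0.6949.
#1abc9c → (26, 188, 156); #6d846b → (109, 132, 107).
R = 26 + 0.6949 × (109 − 26) = 83.677 → 84
G = 188 + 0.6949 × (132 − 188) = 149.086 → 149
B = 156 + 0.6949 × (107 − 156) = 121.95 → 122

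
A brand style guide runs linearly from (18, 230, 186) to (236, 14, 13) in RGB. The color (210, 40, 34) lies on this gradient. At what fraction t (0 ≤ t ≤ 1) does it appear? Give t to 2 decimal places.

0.88

Invert the lerp on the R channel (largest span, 218): t = (210 − 18) / (236 − 18) = 192/218 = 0.88073.
Check on G: (40 − 230)/(14 − 230) = 0.8796 ✓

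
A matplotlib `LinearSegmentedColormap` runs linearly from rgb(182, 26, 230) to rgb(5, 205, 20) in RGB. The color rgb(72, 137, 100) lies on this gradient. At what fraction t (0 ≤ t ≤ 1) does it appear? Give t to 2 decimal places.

0.62

Invert the lerp on the B channel (largest span, 210): t = (100 − 230) / (20 − 230) = -130/-210 = 0.61905.
Check on R: (72 − 182)/(5 − 182) = 0.6215 ✓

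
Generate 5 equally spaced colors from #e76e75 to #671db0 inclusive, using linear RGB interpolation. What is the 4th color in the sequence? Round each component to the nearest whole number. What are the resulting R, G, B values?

(135, 49, 161)

With 5 swatches and endpoints inclusive, swatch 4 sits at t = (4 − 1)/(5 − 1) = 3/4 ≈ 0.75.
#e76e75 → (231, 110, 117); #671db0 → (103, 29, 176).
R = 231 + 0.75 × (103 − 231) = 135 → 135
G = 110 + 0.75 × (29 − 110) = 49.25 → 49
B = 117 + 0.75 × (176 − 117) = 161.25 → 161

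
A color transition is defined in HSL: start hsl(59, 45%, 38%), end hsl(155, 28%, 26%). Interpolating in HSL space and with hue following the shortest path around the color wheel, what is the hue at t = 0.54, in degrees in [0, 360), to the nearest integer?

111

Hue arc: Δh = 155 − 59 = 96° (|Δh| ≤ 180, already the shorter path).
H = 59 + 0.54 × (96) = 110.84 → 111°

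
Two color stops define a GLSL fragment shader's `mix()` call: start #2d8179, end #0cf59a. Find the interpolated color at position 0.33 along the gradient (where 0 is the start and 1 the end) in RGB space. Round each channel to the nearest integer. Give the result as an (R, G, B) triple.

#2d8179 → (45, 129, 121); #0cf59a → (12, 245, 154).
R = 45 + 0.33 × (12 − 45) = 45 + 0.33 × -33 = 34.11 → 34
G = 129 + 0.33 × (245 − 129) = 129 + 0.33 × 116 = 167.28 → 167
B = 121 + 0.33 × (154 − 121) = 121 + 0.33 × 33 = 131.89 → 132

(34, 167, 132)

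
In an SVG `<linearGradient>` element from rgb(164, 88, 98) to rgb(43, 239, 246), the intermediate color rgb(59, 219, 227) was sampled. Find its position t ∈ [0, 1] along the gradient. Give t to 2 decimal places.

Invert the lerp on the G channel (largest span, 151): t = (219 − 88) / (239 − 88) = 131/151 = 0.86755.
Check on R: (59 − 164)/(43 − 164) = 0.8678 ✓

0.87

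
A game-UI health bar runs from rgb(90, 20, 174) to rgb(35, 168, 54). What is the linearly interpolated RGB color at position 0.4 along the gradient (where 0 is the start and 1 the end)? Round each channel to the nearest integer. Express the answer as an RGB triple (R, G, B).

R = 90 + 0.4 × (35 − 90) = 90 + 0.4 × -55 = 68 → 68
G = 20 + 0.4 × (168 − 20) = 20 + 0.4 × 148 = 79.2 → 79
B = 174 + 0.4 × (54 − 174) = 174 + 0.4 × -120 = 126 → 126

(68, 79, 126)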